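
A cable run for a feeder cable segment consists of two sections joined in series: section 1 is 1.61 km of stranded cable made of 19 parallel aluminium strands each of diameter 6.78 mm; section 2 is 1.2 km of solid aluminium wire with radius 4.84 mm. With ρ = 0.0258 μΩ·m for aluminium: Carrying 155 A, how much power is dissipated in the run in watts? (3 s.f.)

11600 W

ρ = 0.0258 μΩ·m = 2.58×10^-8 Ω·m
Section 1: A_strand = π(3.3900e-03)² = 3.610e-05 m²; R₁ = ρL/(N·A_s) = (2.58×10^-8)(1610)/(19×3.610e-05) = 0.06055 Ω
Section 2: A = πr² = π(4.8400e-03 m)² = 7.359e-05 m²
R₂ = (2.58×10^-8)(1200)/(7.359e-05) = 0.4207 Ω
R = R₁ + R₂ = 0.4812 Ω
P = I²R = (155)² × 0.4812 = 11600 W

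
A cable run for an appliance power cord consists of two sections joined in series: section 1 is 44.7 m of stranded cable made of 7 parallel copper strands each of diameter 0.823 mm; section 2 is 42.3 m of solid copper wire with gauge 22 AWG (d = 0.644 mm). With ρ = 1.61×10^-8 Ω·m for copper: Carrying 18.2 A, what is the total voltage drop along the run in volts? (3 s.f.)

Section 1: A_strand = π(4.1150e-04)² = 5.320e-07 m²; R₁ = ρL/(N·A_s) = (1.61×10^-8)(44.7)/(7×5.320e-07) = 0.1933 Ω
Section 2: A = π(0.644/2 mm)² = π(3.2200e-04 m)² = 3.257e-07 m²
R₂ = (1.61×10^-8)(42.3)/(3.257e-07) = 2.091 Ω
R = R₁ + R₂ = 2.284 Ω
V = IR = 18.2 × 2.284 = 41.6 V

41.6 V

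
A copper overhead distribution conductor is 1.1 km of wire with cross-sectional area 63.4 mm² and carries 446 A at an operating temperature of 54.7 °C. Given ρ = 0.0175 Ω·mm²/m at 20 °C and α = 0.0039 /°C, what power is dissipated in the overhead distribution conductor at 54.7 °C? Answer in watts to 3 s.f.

ρ = 0.0175 Ω·mm²/m = 1.75×10^-8 Ω·m
A = 63.4 mm² = 6.340e-05 m²
R₍20₎ = ρL/A = (1.75×10^-8)(1100)/(6.340e-05) = 0.3036 Ω
R₍54.7₎ = R₍20₎(1 + αΔT) = 0.3036 × (1 + 0.0039×34.7) = 0.3447 Ω
P = I²R = (446)² × 0.3447 = 68600 W

68600 W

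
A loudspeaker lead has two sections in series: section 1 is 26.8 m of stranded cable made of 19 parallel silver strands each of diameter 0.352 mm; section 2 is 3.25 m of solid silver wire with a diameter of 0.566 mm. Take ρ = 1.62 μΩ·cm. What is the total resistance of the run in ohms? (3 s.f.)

ρ = 1.62 μΩ·cm = 1.62×10^-8 Ω·m
Section 1: A_strand = π(1.7600e-04)² = 9.731e-08 m²; R₁ = ρL/(N·A_s) = (1.62×10^-8)(26.8)/(19×9.731e-08) = 0.2348 Ω
Section 2: A = π(d/2)² = π(2.8300e-04 m)² = 2.516e-07 m²
R₂ = (1.62×10^-8)(3.25)/(2.516e-07) = 0.2093 Ω
R = R₁ + R₂ = 0.444 Ω

0.444 Ω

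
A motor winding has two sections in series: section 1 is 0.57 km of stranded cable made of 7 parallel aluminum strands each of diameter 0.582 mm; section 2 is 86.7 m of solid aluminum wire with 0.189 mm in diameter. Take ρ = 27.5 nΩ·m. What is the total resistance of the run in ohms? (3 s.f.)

ρ = 27.5 nΩ·m = 2.75×10^-8 Ω·m
Section 1: A_strand = π(2.9100e-04)² = 2.660e-07 m²; R₁ = ρL/(N·A_s) = (2.75×10^-8)(570)/(7×2.660e-07) = 8.417 Ω
Section 2: A = π(d/2)² = π(9.4500e-05 m)² = 2.806e-08 m²
R₂ = (2.75×10^-8)(86.7)/(2.806e-08) = 84.98 Ω
R = R₁ + R₂ = 93.4 Ω

93.4 Ω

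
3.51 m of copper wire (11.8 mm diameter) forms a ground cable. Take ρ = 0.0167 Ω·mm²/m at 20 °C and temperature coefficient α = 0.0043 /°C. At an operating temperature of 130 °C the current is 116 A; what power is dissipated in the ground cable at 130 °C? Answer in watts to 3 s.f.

10.6 W

ρ = 0.0167 Ω·mm²/m = 1.67×10^-8 Ω·m
A = π(d/2)² = π(5.9000e-03 m)² = 1.094e-04 m²
R₍20₎ = ρL/A = (1.67×10^-8)(3.51)/(1.094e-04) = 5.360×10^-4 Ω
R₍130₎ = R₍20₎(1 + αΔT) = 5.360×10^-4 × (1 + 0.0043×110) = 7.895×10^-4 Ω
P = I²R = (116)² × 7.895×10^-4 = 10.6 W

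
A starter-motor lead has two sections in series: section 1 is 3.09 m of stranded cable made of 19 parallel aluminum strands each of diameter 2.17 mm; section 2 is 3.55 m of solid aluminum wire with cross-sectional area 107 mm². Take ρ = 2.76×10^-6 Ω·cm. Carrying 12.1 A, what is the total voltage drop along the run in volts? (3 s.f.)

ρ = 2.76×10^-6 Ω·cm = 2.76×10^-8 Ω·m
Section 1: A_strand = π(1.0850e-03)² = 3.698e-06 m²; R₁ = ρL/(N·A_s) = (2.76×10^-8)(3.09)/(19×3.698e-06) = 0.001214 Ω
Section 2: A = 107 mm² = 1.070e-04 m²
R₂ = (2.76×10^-8)(3.55)/(1.070e-04) = 9.157×10^-4 Ω
R = R₁ + R₂ = 0.002129 Ω
V = IR = 12.1 × 0.002129 = 0.0258 V

0.0258 V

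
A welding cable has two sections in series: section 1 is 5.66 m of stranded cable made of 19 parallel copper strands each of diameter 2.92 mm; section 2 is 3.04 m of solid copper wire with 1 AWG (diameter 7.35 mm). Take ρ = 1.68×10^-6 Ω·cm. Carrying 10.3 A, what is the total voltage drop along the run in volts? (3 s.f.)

ρ = 1.68×10^-6 Ω·cm = 1.68×10^-8 Ω·m
Section 1: A_strand = π(1.4600e-03)² = 6.697e-06 m²; R₁ = ρL/(N·A_s) = (1.68×10^-8)(5.66)/(19×6.697e-06) = 7.473×10^-4 Ω
Section 2: A = π(7.35/2 mm)² = π(3.6750e-03 m)² = 4.243e-05 m²
R₂ = (1.68×10^-8)(3.04)/(4.243e-05) = 0.001204 Ω
R = R₁ + R₂ = 0.001951 Ω
V = IR = 10.3 × 0.001951 = 0.0201 V

0.0201 V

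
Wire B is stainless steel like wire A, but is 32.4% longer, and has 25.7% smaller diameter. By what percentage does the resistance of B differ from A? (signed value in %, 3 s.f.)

140%

R ∝ L/d², so R_B/R_A = (1 + 32.4/100) × (1 − 25.7/100)⁻²
= 1.324 × 1.811 = 2.398
(R_B − R_A)/R_A = 2.398 − 1 = 140%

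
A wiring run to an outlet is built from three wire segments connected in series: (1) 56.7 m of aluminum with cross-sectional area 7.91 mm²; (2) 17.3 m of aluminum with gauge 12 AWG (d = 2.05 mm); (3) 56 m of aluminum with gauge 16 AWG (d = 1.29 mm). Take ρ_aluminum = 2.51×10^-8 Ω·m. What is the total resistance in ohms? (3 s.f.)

1.39 Ω

Seg 1: A = 7.91 mm² = 7.910e-06 m²
R_1 = (2.51×10^-8)(56.7)/(7.910e-06) = 0.1799 Ω
Seg 2: A = π(2.05/2 mm)² = π(1.0250e-03 m)² = 3.301e-06 m²
R_2 = (2.51×10^-8)(17.3)/(3.301e-06) = 0.1316 Ω
Seg 3: A = π(1.29/2 mm)² = π(6.4500e-04 m)² = 1.307e-06 m²
R_3 = (2.51×10^-8)(56)/(1.307e-06) = 1.075 Ω
R_total = R_1 + R_2 + R_3 = 1.39 Ω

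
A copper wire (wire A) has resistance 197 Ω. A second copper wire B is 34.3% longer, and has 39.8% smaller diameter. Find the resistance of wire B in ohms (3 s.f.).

730 Ω

R ∝ L/d², so R_B/R_A = (1 + 34.3/100) × (1 − 39.8/100)⁻²
= 1.343 × 2.759 = 3.706
R_B = 3.706 × 197 = 730 Ω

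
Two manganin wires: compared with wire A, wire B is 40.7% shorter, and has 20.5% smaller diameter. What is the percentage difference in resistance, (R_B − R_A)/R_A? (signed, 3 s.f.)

-6.17%

R ∝ L/d², so R_B/R_A = (1 − 40.7/100) × (1 − 20.5/100)⁻²
= 0.593 × 1.582 = 0.9383
(R_B − R_A)/R_A = 0.9383 − 1 = -6.17%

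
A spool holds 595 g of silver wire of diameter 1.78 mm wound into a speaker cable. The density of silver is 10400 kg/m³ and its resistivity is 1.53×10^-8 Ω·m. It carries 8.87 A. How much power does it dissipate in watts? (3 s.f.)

A = π(d/2)² = π(8.9000e-04 m)² = 2.4885e-06 m²
L = m/(density·A) = 0.595/(10400×2.4885e-06) = 22.99 m
R = ρL/A = (1.53×10^-8)(22.99)/(2.4885e-06) = 0.1414 Ω
P = I²R = (8.87)² × 0.1414 = 11.1 W

11.1 W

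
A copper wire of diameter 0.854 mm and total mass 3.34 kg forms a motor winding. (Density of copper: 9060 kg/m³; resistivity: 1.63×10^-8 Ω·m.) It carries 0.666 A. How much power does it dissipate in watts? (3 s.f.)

8.12 W

A = π(d/2)² = π(4.2700e-04 m)² = 5.7280e-07 m²
L = m/(density·A) = 3.34/(9060×5.7280e-07) = 643.6 m
R = ρL/A = (1.63×10^-8)(643.6)/(5.7280e-07) = 18.31 Ω
P = I²R = (0.666)² × 18.31 = 8.12 W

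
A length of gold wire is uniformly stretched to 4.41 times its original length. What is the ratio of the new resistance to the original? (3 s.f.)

19.4

Volume constant ⇒ A' = A/k with k = 4.41. R' = ρ(kL)/(A/k) = k²R.
Factor = 19.4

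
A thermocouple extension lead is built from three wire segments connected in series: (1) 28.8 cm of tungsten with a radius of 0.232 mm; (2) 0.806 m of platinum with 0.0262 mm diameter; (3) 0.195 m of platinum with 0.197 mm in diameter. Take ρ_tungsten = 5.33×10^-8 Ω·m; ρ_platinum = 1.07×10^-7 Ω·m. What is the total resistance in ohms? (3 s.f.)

Seg 1: A = πr² = π(2.3200e-04 m)² = 1.691e-07 m²
R_1 = (5.33×10^-8)(0.288)/(1.691e-07) = 0.09078 Ω
Seg 2: A = π(d/2)² = π(1.3100e-05 m)² = 5.391e-10 m²
R_2 = (1.07×10^-7)(0.806)/(5.391e-10) = 160 Ω
Seg 3: A = π(d/2)² = π(9.8500e-05 m)² = 3.048e-08 m²
R_3 = (1.07×10^-7)(0.195)/(3.048e-08) = 0.6845 Ω
R_total = R_1 + R_2 + R_3 = 161 Ω

161 Ω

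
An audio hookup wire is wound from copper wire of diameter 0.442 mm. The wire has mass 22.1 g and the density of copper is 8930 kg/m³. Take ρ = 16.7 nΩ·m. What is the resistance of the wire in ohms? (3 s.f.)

1.76 Ω

ρ = 16.7 nΩ·m = 1.67×10^-8 Ω·m
A = π(d/2)² = π(2.2100e-04 m)² = 1.5344e-07 m²
L = m/(density·A) = 0.0221/(8930×1.5344e-07) = 16.13 m
R = ρL/A = (1.67×10^-8)(16.13)/(1.5344e-07) = 1.76 Ω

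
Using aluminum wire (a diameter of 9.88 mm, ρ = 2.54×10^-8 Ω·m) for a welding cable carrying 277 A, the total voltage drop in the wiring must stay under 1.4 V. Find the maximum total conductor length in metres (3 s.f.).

15.3 m

A = π(d/2)² = π(4.9400e-03 m)² = 7.667e-05 m²
L_max = V_max·A/(1·ρI) = (1.4)(7.667e-05)/(2.54×10^-8×277) = 15.3 m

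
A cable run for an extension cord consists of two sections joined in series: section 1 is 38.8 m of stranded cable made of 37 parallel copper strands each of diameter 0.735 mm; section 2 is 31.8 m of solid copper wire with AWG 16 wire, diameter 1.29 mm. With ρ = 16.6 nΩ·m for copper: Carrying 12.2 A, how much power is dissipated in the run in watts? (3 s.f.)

66.2 W

ρ = 16.6 nΩ·m = 1.66×10^-8 Ω·m
Section 1: A_strand = π(3.6750e-04)² = 4.243e-07 m²; R₁ = ρL/(N·A_s) = (1.66×10^-8)(38.8)/(37×4.243e-07) = 0.04103 Ω
Section 2: A = π(1.29/2 mm)² = π(6.4500e-04 m)² = 1.307e-06 m²
R₂ = (1.66×10^-8)(31.8)/(1.307e-06) = 0.4039 Ω
R = R₁ + R₂ = 0.4449 Ω
P = I²R = (12.2)² × 0.4449 = 66.2 W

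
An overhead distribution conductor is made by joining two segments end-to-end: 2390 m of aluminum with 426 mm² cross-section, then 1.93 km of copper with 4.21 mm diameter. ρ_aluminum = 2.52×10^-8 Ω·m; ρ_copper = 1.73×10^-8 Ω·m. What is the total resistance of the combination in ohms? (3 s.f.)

2.54 Ω

Segment 1: A = 426 mm² = 4.260e-04 m²
R₁ = ρL/A = (2.52×10^-8)(2390)/(4.260e-04) = 0.1414 Ω
Segment 2: A = π(d/2)² = π(2.1050e-03 m)² = 1.392e-05 m²
R₂ = (1.73×10^-8)(1930)/(1.392e-05) = 2.399 Ω
R = R₁ + R₂ = 2.54 Ω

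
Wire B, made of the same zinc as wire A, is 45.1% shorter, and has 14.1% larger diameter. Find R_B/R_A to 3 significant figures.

0.422

R ∝ L/d², so R_B/R_A = (1 − 45.1/100) × (1 + 14.1/100)⁻²
= 0.549 × 0.7681 = 0.422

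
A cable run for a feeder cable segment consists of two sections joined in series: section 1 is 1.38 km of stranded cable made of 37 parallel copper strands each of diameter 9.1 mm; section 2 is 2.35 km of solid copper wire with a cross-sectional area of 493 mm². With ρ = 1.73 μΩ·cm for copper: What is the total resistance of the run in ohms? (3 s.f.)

0.0924 Ω

ρ = 1.73 μΩ·cm = 1.73×10^-8 Ω·m
Section 1: A_strand = π(4.5500e-03)² = 6.504e-05 m²; R₁ = ρL/(N·A_s) = (1.73×10^-8)(1380)/(37×6.504e-05) = 0.009921 Ω
Section 2: A = 493 mm² = 4.930e-04 m²
R₂ = (1.73×10^-8)(2350)/(4.930e-04) = 0.08246 Ω
R = R₁ + R₂ = 0.0924 Ω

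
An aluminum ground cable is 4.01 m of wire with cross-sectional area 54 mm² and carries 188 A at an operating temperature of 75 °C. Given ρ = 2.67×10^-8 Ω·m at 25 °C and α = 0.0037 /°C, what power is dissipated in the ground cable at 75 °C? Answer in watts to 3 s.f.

A = 54 mm² = 5.400e-05 m²
R₍25₎ = ρL/A = (2.67×10^-8)(4.01)/(5.400e-05) = 0.001983 Ω
R₍75₎ = R₍25₎(1 + αΔT) = 0.001983 × (1 + 0.0037×50) = 0.00235 Ω
P = I²R = (188)² × 0.00235 = 83.0 W

83.0 W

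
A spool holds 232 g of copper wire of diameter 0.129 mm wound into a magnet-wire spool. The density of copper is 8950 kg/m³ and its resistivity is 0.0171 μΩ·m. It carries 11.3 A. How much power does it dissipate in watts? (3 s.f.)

3.31×10^5 W

ρ = 0.0171 μΩ·m = 1.71×10^-8 Ω·m
A = π(d/2)² = π(6.4500e-05 m)² = 1.3070e-08 m²
L = m/(density·A) = 0.232/(8950×1.3070e-08) = 1983 m
R = ρL/A = (1.71×10^-8)(1983)/(1.3070e-08) = 2595 Ω
P = I²R = (11.3)² × 2595 = 3.31×10^5 W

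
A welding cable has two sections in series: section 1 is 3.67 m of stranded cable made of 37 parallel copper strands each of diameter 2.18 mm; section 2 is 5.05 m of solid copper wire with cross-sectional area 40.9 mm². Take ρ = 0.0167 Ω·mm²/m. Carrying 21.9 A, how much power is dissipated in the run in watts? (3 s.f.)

ρ = 0.0167 Ω·mm²/m = 1.67×10^-8 Ω·m
Section 1: A_strand = π(1.0900e-03)² = 3.733e-06 m²; R₁ = ρL/(N·A_s) = (1.67×10^-8)(3.67)/(37×3.733e-06) = 4.438×10^-4 Ω
Section 2: A = 40.9 mm² = 4.090e-05 m²
R₂ = (1.67×10^-8)(5.05)/(4.090e-05) = 0.002062 Ω
R = R₁ + R₂ = 0.002506 Ω
P = I²R = (21.9)² × 0.002506 = 1.20 W

1.20 W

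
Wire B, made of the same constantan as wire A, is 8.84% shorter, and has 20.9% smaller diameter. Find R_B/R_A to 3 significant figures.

R ∝ L/d², so R_B/R_A = (1 − 8.84/100) × (1 − 20.9/100)⁻²
= 0.9116 × 1.598 = 1.46

1.46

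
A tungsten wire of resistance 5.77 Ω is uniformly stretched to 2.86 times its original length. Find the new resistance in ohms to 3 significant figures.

47.2 Ω

Volume constant ⇒ A' = A/k with k = 2.86. R' = ρ(kL)/(A/k) = k²R.
R' = 8.18 × 5.77 = 47.2 Ω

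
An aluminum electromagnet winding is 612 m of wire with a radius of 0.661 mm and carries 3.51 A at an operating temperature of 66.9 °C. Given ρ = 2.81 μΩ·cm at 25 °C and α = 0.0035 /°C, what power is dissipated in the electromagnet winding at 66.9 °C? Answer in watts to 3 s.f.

177 W

ρ = 2.81 μΩ·cm = 2.81×10^-8 Ω·m
A = πr² = π(6.6100e-04 m)² = 1.373e-06 m²
R₍25₎ = ρL/A = (2.81×10^-8)(612)/(1.373e-06) = 12.53 Ω
R₍66.9₎ = R₍25₎(1 + αΔT) = 12.53 × (1 + 0.0035×41.9) = 14.37 Ω
P = I²R = (3.51)² × 14.37 = 177 W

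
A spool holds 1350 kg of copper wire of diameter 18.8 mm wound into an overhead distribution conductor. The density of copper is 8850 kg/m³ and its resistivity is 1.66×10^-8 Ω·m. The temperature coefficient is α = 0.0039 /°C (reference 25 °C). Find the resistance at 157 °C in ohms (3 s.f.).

A = π(d/2)² = π(9.4000e-03 m)² = 2.7759e-04 m²
L = m/(density·A) = 1350/(8850×2.7759e-04) = 549.5 m
R = ρL/A = (1.66×10^-8)(549.5)/(2.7759e-04) = 0.03286 Ω
R(157 °C) = 0.03286 × (1 + 0.0039×132) = 0.0498 Ω

0.0498 Ω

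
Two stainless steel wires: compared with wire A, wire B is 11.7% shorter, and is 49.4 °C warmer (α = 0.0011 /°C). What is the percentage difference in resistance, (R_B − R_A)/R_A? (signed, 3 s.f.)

-6.90%

R ∝ ρL/d² with ρ ∝ (1+αΔT), so R_B/R_A = (1 − 11.7/100) × (1 + 0.0011×49.4)
= 0.883 × 1.054 = 0.931
(R_B − R_A)/R_A = 0.931 − 1 = -6.90%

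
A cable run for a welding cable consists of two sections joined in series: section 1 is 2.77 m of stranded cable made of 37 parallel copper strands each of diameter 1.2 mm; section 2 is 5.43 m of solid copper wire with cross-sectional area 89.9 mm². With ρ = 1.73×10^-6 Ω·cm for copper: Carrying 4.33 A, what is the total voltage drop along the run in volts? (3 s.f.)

0.00948 V

ρ = 1.73×10^-6 Ω·cm = 1.73×10^-8 Ω·m
Section 1: A_strand = π(6.0000e-04)² = 1.131e-06 m²; R₁ = ρL/(N·A_s) = (1.73×10^-8)(2.77)/(37×1.131e-06) = 0.001145 Ω
Section 2: A = 89.9 mm² = 8.990e-05 m²
R₂ = (1.73×10^-8)(5.43)/(8.990e-05) = 0.001045 Ω
R = R₁ + R₂ = 0.00219 Ω
V = IR = 4.33 × 0.00219 = 0.00948 V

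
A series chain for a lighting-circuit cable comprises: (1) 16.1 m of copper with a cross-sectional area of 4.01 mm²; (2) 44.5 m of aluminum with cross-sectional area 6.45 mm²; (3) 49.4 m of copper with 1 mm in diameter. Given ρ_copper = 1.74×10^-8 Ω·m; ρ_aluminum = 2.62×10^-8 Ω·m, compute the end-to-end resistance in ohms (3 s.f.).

Seg 1: A = 4.01 mm² = 4.010e-06 m²
R_1 = (1.74×10^-8)(16.1)/(4.010e-06) = 0.06986 Ω
Seg 2: A = 6.45 mm² = 6.450e-06 m²
R_2 = (2.62×10^-8)(44.5)/(6.450e-06) = 0.1808 Ω
Seg 3: A = π(d/2)² = π(5.0000e-04 m)² = 7.854e-07 m²
R_3 = (1.74×10^-8)(49.4)/(7.854e-07) = 1.094 Ω
R_total = R_1 + R_2 + R_3 = 1.35 Ω

1.35 Ω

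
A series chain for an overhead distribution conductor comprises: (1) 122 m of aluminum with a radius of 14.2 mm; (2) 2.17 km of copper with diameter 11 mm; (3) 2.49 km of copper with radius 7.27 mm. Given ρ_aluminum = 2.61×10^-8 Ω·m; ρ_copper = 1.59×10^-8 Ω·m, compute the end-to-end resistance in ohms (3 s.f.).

Seg 1: A = πr² = π(1.4200e-02 m)² = 6.335e-04 m²
R_1 = (2.61×10^-8)(122)/(6.335e-04) = 0.005027 Ω
Seg 2: A = π(d/2)² = π(5.5000e-03 m)² = 9.503e-05 m²
R_2 = (1.59×10^-8)(2170)/(9.503e-05) = 0.3631 Ω
Seg 3: A = πr² = π(7.2700e-03 m)² = 1.660e-04 m²
R_3 = (1.59×10^-8)(2490)/(1.660e-04) = 0.2384 Ω
R_total = R_1 + R_2 + R_3 = 0.607 Ω

0.607 Ω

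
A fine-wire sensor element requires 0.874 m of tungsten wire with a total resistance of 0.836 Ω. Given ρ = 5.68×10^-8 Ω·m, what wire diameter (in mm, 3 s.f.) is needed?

0.275 mm

A = ρL/R = (5.68×10^-8)(0.874)/(0.836) = 5.938e-08 m²
d = 2√(A/π) = 2.750e-04 m = 0.275 mm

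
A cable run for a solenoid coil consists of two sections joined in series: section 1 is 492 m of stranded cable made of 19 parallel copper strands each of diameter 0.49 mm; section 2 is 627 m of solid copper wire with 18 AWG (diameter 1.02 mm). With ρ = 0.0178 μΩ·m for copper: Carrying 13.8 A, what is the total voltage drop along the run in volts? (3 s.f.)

ρ = 0.0178 μΩ·m = 1.78×10^-8 Ω·m
Section 1: A_strand = π(2.4500e-04)² = 1.886e-07 m²; R₁ = ρL/(N·A_s) = (1.78×10^-8)(492)/(19×1.886e-07) = 2.444 Ω
Section 2: A = π(1.02/2 mm)² = π(5.1000e-04 m)² = 8.171e-07 m²
R₂ = (1.78×10^-8)(627)/(8.171e-07) = 13.66 Ω
R = R₁ + R₂ = 16.1 Ω
V = IR = 13.8 × 16.1 = 222 V

222 V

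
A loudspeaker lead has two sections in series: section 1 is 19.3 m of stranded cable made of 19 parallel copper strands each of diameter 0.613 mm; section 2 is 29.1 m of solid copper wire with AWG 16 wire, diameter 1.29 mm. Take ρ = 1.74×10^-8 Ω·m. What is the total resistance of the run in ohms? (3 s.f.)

Section 1: A_strand = π(3.0650e-04)² = 2.951e-07 m²; R₁ = ρL/(N·A_s) = (1.74×10^-8)(19.3)/(19×2.951e-07) = 0.05989 Ω
Section 2: A = π(1.29/2 mm)² = π(6.4500e-04 m)² = 1.307e-06 m²
R₂ = (1.74×10^-8)(29.1)/(1.307e-06) = 0.3874 Ω
R = R₁ + R₂ = 0.447 Ω

0.447 Ω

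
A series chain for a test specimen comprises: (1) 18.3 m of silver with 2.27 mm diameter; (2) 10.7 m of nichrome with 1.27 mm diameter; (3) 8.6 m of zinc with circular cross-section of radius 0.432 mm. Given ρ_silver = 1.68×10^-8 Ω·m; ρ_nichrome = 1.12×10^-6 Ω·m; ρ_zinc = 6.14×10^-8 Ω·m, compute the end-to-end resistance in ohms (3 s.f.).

Seg 1: A = π(d/2)² = π(1.1350e-03 m)² = 4.047e-06 m²
R_1 = (1.68×10^-8)(18.3)/(4.047e-06) = 0.07597 Ω
Seg 2: A = π(d/2)² = π(6.3500e-04 m)² = 1.267e-06 m²
R_2 = (1.12×10^-6)(10.7)/(1.267e-06) = 9.46 Ω
Seg 3: A = πr² = π(4.3200e-04 m)² = 5.863e-07 m²
R_3 = (6.14×10^-8)(8.6)/(5.863e-07) = 0.9006 Ω
R_total = R_1 + R_2 + R_3 = 10.4 Ω

10.4 Ω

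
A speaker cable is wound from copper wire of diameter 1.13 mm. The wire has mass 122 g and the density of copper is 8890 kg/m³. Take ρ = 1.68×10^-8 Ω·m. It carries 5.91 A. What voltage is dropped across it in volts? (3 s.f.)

1.35 V

A = π(d/2)² = π(5.6500e-04 m)² = 1.0029e-06 m²
L = m/(density·A) = 0.122/(8890×1.0029e-06) = 13.68 m
R = ρL/A = (1.68×10^-8)(13.68)/(1.0029e-06) = 0.2292 Ω
V = IR = 5.91 × 0.2292 = 1.35 V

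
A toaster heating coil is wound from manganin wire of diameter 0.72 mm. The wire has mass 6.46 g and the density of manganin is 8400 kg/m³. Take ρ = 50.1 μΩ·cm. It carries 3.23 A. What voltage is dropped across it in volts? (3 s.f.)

7.51 V

ρ = 50.1 μΩ·cm = 5.01×10^-7 Ω·m
A = π(d/2)² = π(3.6000e-04 m)² = 4.0715e-07 m²
L = m/(density·A) = 0.00646/(8400×4.0715e-07) = 1.889 m
R = ρL/A = (5.01×10^-7)(1.889)/(4.0715e-07) = 2.324 Ω
V = IR = 3.23 × 2.324 = 7.51 V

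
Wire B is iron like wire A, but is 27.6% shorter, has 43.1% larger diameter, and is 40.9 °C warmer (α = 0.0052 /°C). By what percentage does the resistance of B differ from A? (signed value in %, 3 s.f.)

R ∝ ρL/d² with ρ ∝ (1+αΔT), so R_B/R_A = (1 − 27.6/100) × (1 + 43.1/100)⁻² × (1 + 0.0052×40.9)
= 0.724 × 0.4883 × 1.213 = 0.4288
(R_B − R_A)/R_A = 0.4288 − 1 = -57.1%

-57.1%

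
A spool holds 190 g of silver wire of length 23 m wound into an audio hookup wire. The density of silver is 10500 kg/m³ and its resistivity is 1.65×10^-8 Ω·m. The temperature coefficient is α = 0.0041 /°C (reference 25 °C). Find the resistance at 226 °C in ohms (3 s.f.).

0.880 Ω

A = m/(density·L) = 0.19/(10500×23) = 7.8675e-07 m²
R = ρL/A = (1.65×10^-8)(23)/(7.8675e-07) = 0.4824 Ω
R(226 °C) = 0.4824 × (1 + 0.0041×201) = 0.880 Ω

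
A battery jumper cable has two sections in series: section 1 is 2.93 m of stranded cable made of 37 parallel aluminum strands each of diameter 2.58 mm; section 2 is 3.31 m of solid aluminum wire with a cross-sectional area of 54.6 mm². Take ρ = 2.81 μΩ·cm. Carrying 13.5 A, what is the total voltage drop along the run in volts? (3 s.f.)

ρ = 2.81 μΩ·cm = 2.81×10^-8 Ω·m
Section 1: A_strand = π(1.2900e-03)² = 5.228e-06 m²; R₁ = ρL/(N·A_s) = (2.81×10^-8)(2.93)/(37×5.228e-06) = 4.256×10^-4 Ω
Section 2: A = 54.6 mm² = 5.460e-05 m²
R₂ = (2.81×10^-8)(3.31)/(5.460e-05) = 0.001703 Ω
R = R₁ + R₂ = 0.002129 Ω
V = IR = 13.5 × 0.002129 = 0.0287 V

0.0287 V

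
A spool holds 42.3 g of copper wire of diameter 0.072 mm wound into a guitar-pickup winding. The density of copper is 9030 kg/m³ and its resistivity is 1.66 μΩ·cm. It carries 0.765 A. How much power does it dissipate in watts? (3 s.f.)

ρ = 1.66 μΩ·cm = 1.66×10^-8 Ω·m
A = π(d/2)² = π(3.6000e-05 m)² = 4.0715e-09 m²
L = m/(density·A) = 0.0423/(9030×4.0715e-09) = 1151 m
R = ρL/A = (1.66×10^-8)(1151)/(4.0715e-09) = 4691 Ω
P = I²R = (0.765)² × 4691 = 2750 W

2750 W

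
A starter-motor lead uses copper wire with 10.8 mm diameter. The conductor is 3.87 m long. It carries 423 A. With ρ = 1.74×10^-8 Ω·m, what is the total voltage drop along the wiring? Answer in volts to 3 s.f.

0.311 V

A = π(d/2)² = π(5.4000e-03 m)² = 9.161e-05 m²
R = ρL/A = (1.74×10^-8)(3.87)/(9.161e-05) = 7.351×10^-4 Ω
V = IR = 423 × 7.351×10^-4 = 0.311 V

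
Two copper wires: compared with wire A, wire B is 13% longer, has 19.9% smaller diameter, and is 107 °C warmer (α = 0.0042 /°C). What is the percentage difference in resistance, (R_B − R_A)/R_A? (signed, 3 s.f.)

155%

R ∝ ρL/d² with ρ ∝ (1+αΔT), so R_B/R_A = (1 + 13/100) × (1 − 19.9/100)⁻² × (1 + 0.0042×107)
= 1.13 × 1.559 × 1.449 = 2.553
(R_B − R_A)/R_A = 2.553 − 1 = 155%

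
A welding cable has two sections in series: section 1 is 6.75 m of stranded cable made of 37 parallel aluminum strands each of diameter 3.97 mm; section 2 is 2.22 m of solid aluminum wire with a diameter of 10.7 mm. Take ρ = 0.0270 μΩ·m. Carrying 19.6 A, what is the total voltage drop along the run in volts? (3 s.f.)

ρ = 0.0270 μΩ·m = 2.70×10^-8 Ω·m
Section 1: A_strand = π(1.9850e-03)² = 1.238e-05 m²; R₁ = ρL/(N·A_s) = (2.70×10^-8)(6.75)/(37×1.238e-05) = 3.979×10^-4 Ω
Section 2: A = π(d/2)² = π(5.3500e-03 m)² = 8.992e-05 m²
R₂ = (2.70×10^-8)(2.22)/(8.992e-05) = 6.666×10^-4 Ω
R = R₁ + R₂ = 0.001065 Ω
V = IR = 19.6 × 0.001065 = 0.0209 V

0.0209 V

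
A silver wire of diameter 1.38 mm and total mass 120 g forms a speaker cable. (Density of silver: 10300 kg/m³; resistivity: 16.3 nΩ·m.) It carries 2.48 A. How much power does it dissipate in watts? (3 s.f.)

0.522 W

ρ = 16.3 nΩ·m = 1.63×10^-8 Ω·m
A = π(d/2)² = π(6.9000e-04 m)² = 1.4957e-06 m²
L = m/(density·A) = 0.12/(10300×1.4957e-06) = 7.789 m
R = ρL/A = (1.63×10^-8)(7.789)/(1.4957e-06) = 0.08489 Ω
P = I²R = (2.48)² × 0.08489 = 0.522 W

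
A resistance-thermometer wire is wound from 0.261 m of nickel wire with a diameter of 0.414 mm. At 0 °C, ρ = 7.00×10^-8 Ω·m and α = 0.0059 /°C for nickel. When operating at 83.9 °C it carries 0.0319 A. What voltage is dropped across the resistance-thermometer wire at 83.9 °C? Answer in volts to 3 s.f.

A = π(d/2)² = π(2.0700e-04 m)² = 1.346e-07 m²
R₍0₎ = ρL/A = (7.00×10^-8)(0.261)/(1.346e-07) = 0.1357 Ω
R₍83.9₎ = R₍0₎(1 + αΔT) = 0.1357 × (1 + 0.0059×83.9) = 0.2029 Ω
V = IR = 0.0319 × 0.2029 = 0.00647 V

0.00647 V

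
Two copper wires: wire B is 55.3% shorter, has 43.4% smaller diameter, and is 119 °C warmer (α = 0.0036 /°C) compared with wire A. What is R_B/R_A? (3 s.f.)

R ∝ ρL/d² with ρ ∝ (1+αΔT), so R_B/R_A = (1 − 55.3/100) × (1 − 43.4/100)⁻² × (1 + 0.0036×119)
= 0.447 × 3.122 × 1.428 = 1.99

1.99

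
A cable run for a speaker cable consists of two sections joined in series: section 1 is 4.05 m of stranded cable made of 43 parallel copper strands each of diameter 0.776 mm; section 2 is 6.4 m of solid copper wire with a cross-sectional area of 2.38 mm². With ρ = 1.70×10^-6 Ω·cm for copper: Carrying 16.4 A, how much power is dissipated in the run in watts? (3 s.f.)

13.2 W

ρ = 1.70×10^-6 Ω·cm = 1.70×10^-8 Ω·m
Section 1: A_strand = π(3.8800e-04)² = 4.729e-07 m²; R₁ = ρL/(N·A_s) = (1.70×10^-8)(4.05)/(43×4.729e-07) = 0.003385 Ω
Section 2: A = 2.38 mm² = 2.380e-06 m²
R₂ = (1.70×10^-8)(6.4)/(2.380e-06) = 0.04571 Ω
R = R₁ + R₂ = 0.0491 Ω
P = I²R = (16.4)² × 0.0491 = 13.2 W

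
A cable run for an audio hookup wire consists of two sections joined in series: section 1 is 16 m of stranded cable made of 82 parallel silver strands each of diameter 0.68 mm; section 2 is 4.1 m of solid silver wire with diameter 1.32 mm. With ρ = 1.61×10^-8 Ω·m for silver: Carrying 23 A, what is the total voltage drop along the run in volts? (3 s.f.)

1.31 V

Section 1: A_strand = π(3.4000e-04)² = 3.632e-07 m²; R₁ = ρL/(N·A_s) = (1.61×10^-8)(16)/(82×3.632e-07) = 0.00865 Ω
Section 2: A = π(d/2)² = π(6.6000e-04 m)² = 1.368e-06 m²
R₂ = (1.61×10^-8)(4.1)/(1.368e-06) = 0.04824 Ω
R = R₁ + R₂ = 0.05689 Ω
V = IR = 23 × 0.05689 = 1.31 V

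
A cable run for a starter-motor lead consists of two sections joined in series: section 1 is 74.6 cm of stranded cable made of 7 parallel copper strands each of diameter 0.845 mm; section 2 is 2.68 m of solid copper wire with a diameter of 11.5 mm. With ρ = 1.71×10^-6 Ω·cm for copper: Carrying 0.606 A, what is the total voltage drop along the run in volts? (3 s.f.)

0.00224 V

ρ = 1.71×10^-6 Ω·cm = 1.71×10^-8 Ω·m
Section 1: A_strand = π(4.2250e-04)² = 5.608e-07 m²; R₁ = ρL/(N·A_s) = (1.71×10^-8)(0.746)/(7×5.608e-07) = 0.00325 Ω
Section 2: A = π(d/2)² = π(5.7500e-03 m)² = 1.039e-04 m²
R₂ = (1.71×10^-8)(2.68)/(1.039e-04) = 4.412×10^-4 Ω
R = R₁ + R₂ = 0.003691 Ω
V = IR = 0.606 × 0.003691 = 0.00224 V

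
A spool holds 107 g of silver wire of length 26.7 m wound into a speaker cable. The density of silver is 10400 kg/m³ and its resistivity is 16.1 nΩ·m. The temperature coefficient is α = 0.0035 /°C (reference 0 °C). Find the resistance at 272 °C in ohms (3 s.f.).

2.18 Ω

ρ = 16.1 nΩ·m = 1.61×10^-8 Ω·m
A = m/(density·L) = 0.107/(10400×26.7) = 3.8534e-07 m²
R = ρL/A = (1.61×10^-8)(26.7)/(3.8534e-07) = 1.116 Ω
R(272 °C) = 1.116 × (1 + 0.0035×272) = 2.18 Ω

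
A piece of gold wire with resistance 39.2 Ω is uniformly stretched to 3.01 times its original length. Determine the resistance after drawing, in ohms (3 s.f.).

355 Ω

Volume constant ⇒ A' = A/k with k = 3.01. R' = ρ(kL)/(A/k) = k²R.
R' = 9.06 × 39.2 = 355 Ω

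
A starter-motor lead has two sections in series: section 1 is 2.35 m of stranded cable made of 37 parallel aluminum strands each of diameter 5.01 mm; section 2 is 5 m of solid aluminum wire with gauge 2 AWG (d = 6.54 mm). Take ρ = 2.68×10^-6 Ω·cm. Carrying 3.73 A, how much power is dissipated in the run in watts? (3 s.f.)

ρ = 2.68×10^-6 Ω·cm = 2.68×10^-8 Ω·m
Section 1: A_strand = π(2.5050e-03)² = 1.971e-05 m²; R₁ = ρL/(N·A_s) = (2.68×10^-8)(2.35)/(37×1.971e-05) = 8.634×10^-5 Ω
Section 2: A = π(6.54/2 mm)² = π(3.2700e-03 m)² = 3.359e-05 m²
R₂ = (2.68×10^-8)(5)/(3.359e-05) = 0.003989 Ω
R = R₁ + R₂ = 0.004075 Ω
P = I²R = (3.73)² × 0.004075 = 0.0567 W

0.0567 W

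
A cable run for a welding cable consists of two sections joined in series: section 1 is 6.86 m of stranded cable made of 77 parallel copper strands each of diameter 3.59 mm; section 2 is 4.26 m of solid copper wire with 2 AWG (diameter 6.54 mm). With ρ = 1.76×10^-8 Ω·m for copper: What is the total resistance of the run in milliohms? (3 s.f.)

Section 1: A_strand = π(1.7950e-03)² = 1.012e-05 m²; R₁ = ρL/(N·A_s) = (1.76×10^-8)(6.86)/(77×1.012e-05) = 1.549×10^-4 Ω
Section 2: A = π(6.54/2 mm)² = π(3.2700e-03 m)² = 3.359e-05 m²
R₂ = (1.76×10^-8)(4.26)/(3.359e-05) = 0.002232 Ω
R = R₁ + R₂ = 2.39 mΩ

2.39 mΩ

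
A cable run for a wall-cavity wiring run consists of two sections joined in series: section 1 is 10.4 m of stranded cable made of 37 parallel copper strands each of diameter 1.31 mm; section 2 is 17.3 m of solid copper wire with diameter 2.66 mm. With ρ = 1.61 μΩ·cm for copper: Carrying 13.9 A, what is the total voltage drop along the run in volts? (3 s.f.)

ρ = 1.61 μΩ·cm = 1.61×10^-8 Ω·m
Section 1: A_strand = π(6.5500e-04)² = 1.348e-06 m²; R₁ = ρL/(N·A_s) = (1.61×10^-8)(10.4)/(37×1.348e-06) = 0.003358 Ω
Section 2: A = π(d/2)² = π(1.3300e-03 m)² = 5.557e-06 m²
R₂ = (1.61×10^-8)(17.3)/(5.557e-06) = 0.05012 Ω
R = R₁ + R₂ = 0.05348 Ω
V = IR = 13.9 × 0.05348 = 0.743 V

0.743 V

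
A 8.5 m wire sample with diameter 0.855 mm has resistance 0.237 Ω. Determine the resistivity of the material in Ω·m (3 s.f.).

1.60×10^-8 Ω·m

A = π(d/2)² = π(4.2750e-04 m)² = 5.741e-07 m²
ρ = RA/L = (0.237)(5.741e-07)/(8.5) = 1.60×10^-8 Ω·m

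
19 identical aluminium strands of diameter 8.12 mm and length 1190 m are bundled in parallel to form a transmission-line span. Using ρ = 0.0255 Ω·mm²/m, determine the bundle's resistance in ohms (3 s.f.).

ρ = 0.0255 Ω·mm²/m = 2.55×10^-8 Ω·m
A_strand = π(4.0600e-03 m)² = 5.178e-05 m²
R_strand = ρL/A = (2.55×10^-8)(1190)/(5.178e-05) = 0.586 Ω
R_total = R_strand/N = 0.586/19 = 0.0308 Ω

0.0308 Ω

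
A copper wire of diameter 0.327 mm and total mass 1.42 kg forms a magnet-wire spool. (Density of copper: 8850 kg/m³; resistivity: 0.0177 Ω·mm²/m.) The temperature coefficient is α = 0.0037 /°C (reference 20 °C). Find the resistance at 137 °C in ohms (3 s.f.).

577 Ω

ρ = 0.0177 Ω·mm²/m = 1.77×10^-8 Ω·m
A = π(d/2)² = π(1.6350e-04 m)² = 8.3982e-08 m²
L = m/(density·A) = 1.42/(8850×8.3982e-08) = 1911 m
R = ρL/A = (1.77×10^-8)(1911)/(8.3982e-08) = 402.7 Ω
R(137 °C) = 402.7 × (1 + 0.0037×117) = 577 Ω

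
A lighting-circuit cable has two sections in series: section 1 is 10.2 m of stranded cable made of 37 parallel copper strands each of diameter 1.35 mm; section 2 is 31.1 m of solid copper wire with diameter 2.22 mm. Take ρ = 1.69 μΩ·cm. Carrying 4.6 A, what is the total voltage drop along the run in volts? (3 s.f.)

0.640 V

ρ = 1.69 μΩ·cm = 1.69×10^-8 Ω·m
Section 1: A_strand = π(6.7500e-04)² = 1.431e-06 m²; R₁ = ρL/(N·A_s) = (1.69×10^-8)(10.2)/(37×1.431e-06) = 0.003255 Ω
Section 2: A = π(d/2)² = π(1.1100e-03 m)² = 3.871e-06 m²
R₂ = (1.69×10^-8)(31.1)/(3.871e-06) = 0.1358 Ω
R = R₁ + R₂ = 0.139 Ω
V = IR = 4.6 × 0.139 = 0.640 V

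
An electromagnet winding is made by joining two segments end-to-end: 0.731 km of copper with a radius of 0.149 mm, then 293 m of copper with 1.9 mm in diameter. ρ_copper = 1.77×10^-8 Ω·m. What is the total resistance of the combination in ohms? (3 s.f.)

187 Ω

Segment 1: A = πr² = π(1.4900e-04 m)² = 6.975e-08 m²
R₁ = ρL/A = (1.77×10^-8)(731)/(6.975e-08) = 185.5 Ω
Segment 2: A = π(d/2)² = π(9.5000e-04 m)² = 2.835e-06 m²
R₂ = (1.77×10^-8)(293)/(2.835e-06) = 1.829 Ω
R = R₁ + R₂ = 187 Ω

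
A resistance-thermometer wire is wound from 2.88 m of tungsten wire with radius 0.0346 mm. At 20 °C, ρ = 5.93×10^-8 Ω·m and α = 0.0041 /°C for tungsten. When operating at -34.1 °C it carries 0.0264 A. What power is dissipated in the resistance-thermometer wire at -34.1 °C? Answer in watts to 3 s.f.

A = πr² = π(3.4600e-05 m)² = 3.761e-09 m²
R₍20₎ = ρL/A = (5.93×10^-8)(2.88)/(3.761e-09) = 45.41 Ω
R₍-34.1₎ = R₍20₎(1 + αΔT) = 45.41 × (1 + 0.0041×-54.1) = 35.34 Ω
P = I²R = (0.0264)² × 35.34 = 0.0246 W

0.0246 W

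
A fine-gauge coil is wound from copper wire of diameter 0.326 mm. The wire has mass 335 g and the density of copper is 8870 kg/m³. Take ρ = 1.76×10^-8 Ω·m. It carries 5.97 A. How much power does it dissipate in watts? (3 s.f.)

A = π(d/2)² = π(1.6300e-04 m)² = 8.3469e-08 m²
L = m/(density·A) = 0.335/(8870×8.3469e-08) = 452.5 m
R = ρL/A = (1.76×10^-8)(452.5)/(8.3469e-08) = 95.41 Ω
P = I²R = (5.97)² × 95.41 = 3400 W

3400 W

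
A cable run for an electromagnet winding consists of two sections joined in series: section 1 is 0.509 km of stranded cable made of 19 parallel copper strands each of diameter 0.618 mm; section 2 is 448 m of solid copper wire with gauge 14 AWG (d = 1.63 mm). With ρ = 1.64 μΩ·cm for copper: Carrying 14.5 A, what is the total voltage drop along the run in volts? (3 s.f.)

72.3 V

ρ = 1.64 μΩ·cm = 1.64×10^-8 Ω·m
Section 1: A_strand = π(3.0900e-04)² = 3.000e-07 m²; R₁ = ρL/(N·A_s) = (1.64×10^-8)(509)/(19×3.000e-07) = 1.465 Ω
Section 2: A = π(1.63/2 mm)² = π(8.1500e-04 m)² = 2.087e-06 m²
R₂ = (1.64×10^-8)(448)/(2.087e-06) = 3.521 Ω
R = R₁ + R₂ = 4.986 Ω
V = IR = 14.5 × 4.986 = 72.3 V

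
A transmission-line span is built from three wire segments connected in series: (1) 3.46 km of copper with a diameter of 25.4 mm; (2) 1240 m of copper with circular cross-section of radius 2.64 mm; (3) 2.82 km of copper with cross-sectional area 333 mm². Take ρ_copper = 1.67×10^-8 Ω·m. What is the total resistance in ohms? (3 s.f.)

Seg 1: A = π(d/2)² = π(1.2700e-02 m)² = 5.067e-04 m²
R_1 = (1.67×10^-8)(3460)/(5.067e-04) = 0.114 Ω
Seg 2: A = πr² = π(2.6400e-03 m)² = 2.190e-05 m²
R_2 = (1.67×10^-8)(1240)/(2.190e-05) = 0.9458 Ω
Seg 3: A = 333 mm² = 3.330e-04 m²
R_3 = (1.67×10^-8)(2820)/(3.330e-04) = 0.1414 Ω
R_total = R_1 + R_2 + R_3 = 1.20 Ω

1.20 Ω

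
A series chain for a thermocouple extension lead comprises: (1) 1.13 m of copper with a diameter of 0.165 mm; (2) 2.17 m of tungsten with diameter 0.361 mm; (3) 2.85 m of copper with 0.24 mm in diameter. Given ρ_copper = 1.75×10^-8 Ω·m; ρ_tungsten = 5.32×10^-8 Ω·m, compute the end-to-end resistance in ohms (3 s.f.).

3.16 Ω

Seg 1: A = π(d/2)² = π(8.2500e-05 m)² = 2.138e-08 m²
R_1 = (1.75×10^-8)(1.13)/(2.138e-08) = 0.9248 Ω
Seg 2: A = π(d/2)² = π(1.8050e-04 m)² = 1.024e-07 m²
R_2 = (5.32×10^-8)(2.17)/(1.024e-07) = 1.128 Ω
Seg 3: A = π(d/2)² = π(1.2000e-04 m)² = 4.524e-08 m²
R_3 = (1.75×10^-8)(2.85)/(4.524e-08) = 1.102 Ω
R_total = R_1 + R_2 + R_3 = 3.16 Ω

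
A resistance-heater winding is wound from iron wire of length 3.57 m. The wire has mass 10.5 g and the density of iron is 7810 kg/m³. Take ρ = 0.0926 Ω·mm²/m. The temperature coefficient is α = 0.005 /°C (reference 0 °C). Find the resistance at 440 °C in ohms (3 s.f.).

ρ = 0.0926 Ω·mm²/m = 9.26×10^-8 Ω·m
A = m/(density·L) = 0.0105/(7810×3.57) = 3.7659e-07 m²
R = ρL/A = (9.26×10^-8)(3.57)/(3.7659e-07) = 0.8778 Ω
R(440 °C) = 0.8778 × (1 + 0.005×440) = 2.81 Ω

2.81 Ω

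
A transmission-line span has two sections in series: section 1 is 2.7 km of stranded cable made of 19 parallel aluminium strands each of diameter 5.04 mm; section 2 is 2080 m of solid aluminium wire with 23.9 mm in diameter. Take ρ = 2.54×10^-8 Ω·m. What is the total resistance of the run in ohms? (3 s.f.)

0.299 Ω

Section 1: A_strand = π(2.5200e-03)² = 1.995e-05 m²; R₁ = ρL/(N·A_s) = (2.54×10^-8)(2700)/(19×1.995e-05) = 0.1809 Ω
Section 2: A = π(d/2)² = π(1.1950e-02 m)² = 4.486e-04 m²
R₂ = (2.54×10^-8)(2080)/(4.486e-04) = 0.1178 Ω
R = R₁ + R₂ = 0.299 Ω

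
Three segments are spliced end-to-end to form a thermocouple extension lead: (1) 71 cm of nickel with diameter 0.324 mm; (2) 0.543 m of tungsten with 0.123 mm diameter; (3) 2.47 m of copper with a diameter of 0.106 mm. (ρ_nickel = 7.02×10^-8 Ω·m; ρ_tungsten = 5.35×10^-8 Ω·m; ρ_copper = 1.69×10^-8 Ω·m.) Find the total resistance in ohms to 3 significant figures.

Seg 1: A = π(d/2)² = π(1.6200e-04 m)² = 8.245e-08 m²
R_1 = (7.02×10^-8)(0.71)/(8.245e-08) = 0.6045 Ω
Seg 2: A = π(d/2)² = π(6.1500e-05 m)² = 1.188e-08 m²
R_2 = (5.35×10^-8)(0.543)/(1.188e-08) = 2.445 Ω
Seg 3: A = π(d/2)² = π(5.3000e-05 m)² = 8.825e-09 m²
R_3 = (1.69×10^-8)(2.47)/(8.825e-09) = 4.73 Ω
R_total = R_1 + R_2 + R_3 = 7.78 Ω

7.78 Ω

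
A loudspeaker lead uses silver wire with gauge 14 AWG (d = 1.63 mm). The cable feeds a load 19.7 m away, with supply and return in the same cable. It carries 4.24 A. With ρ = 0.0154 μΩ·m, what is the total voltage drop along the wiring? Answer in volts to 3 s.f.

ρ = 0.0154 μΩ·m = 1.54×10^-8 Ω·m
A = π(1.63/2 mm)² = π(8.1500e-04 m)² = 2.087e-06 m²
Total conductor length (both ways) L = 2 × 19.7 = 39.4 m
R = ρL/A = (1.54×10^-8)(39.4)/(2.087e-06) = 0.2908 Ω
V = IR = 4.24 × 0.2908 = 1.23 V

1.23 V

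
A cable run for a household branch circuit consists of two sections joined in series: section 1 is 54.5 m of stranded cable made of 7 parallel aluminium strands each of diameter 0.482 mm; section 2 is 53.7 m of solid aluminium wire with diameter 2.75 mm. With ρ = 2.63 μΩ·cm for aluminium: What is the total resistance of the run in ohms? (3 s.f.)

ρ = 2.63 μΩ·cm = 2.63×10^-8 Ω·m
Section 1: A_strand = π(2.4100e-04)² = 1.825e-07 m²; R₁ = ρL/(N·A_s) = (2.63×10^-8)(54.5)/(7×1.825e-07) = 1.122 Ω
Section 2: A = π(d/2)² = π(1.3750e-03 m)² = 5.940e-06 m²
R₂ = (2.63×10^-8)(53.7)/(5.940e-06) = 0.2378 Ω
R = R₁ + R₂ = 1.36 Ω

1.36 Ω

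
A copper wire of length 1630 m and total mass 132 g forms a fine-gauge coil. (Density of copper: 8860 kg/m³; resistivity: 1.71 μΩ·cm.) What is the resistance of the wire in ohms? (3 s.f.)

3050 Ω

ρ = 1.71 μΩ·cm = 1.71×10^-8 Ω·m
A = m/(density·L) = 0.132/(8860×1630) = 9.1401e-09 m²
R = ρL/A = (1.71×10^-8)(1630)/(9.1401e-09) = 3050 Ω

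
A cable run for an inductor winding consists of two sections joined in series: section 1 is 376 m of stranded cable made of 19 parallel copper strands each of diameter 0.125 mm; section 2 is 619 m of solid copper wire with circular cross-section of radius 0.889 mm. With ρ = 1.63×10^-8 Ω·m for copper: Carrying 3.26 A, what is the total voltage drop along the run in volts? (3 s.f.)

Section 1: A_strand = π(6.2500e-05)² = 1.227e-08 m²; R₁ = ρL/(N·A_s) = (1.63×10^-8)(376)/(19×1.227e-08) = 26.29 Ω
Section 2: A = πr² = π(8.8900e-04 m)² = 2.483e-06 m²
R₂ = (1.63×10^-8)(619)/(2.483e-06) = 4.064 Ω
R = R₁ + R₂ = 30.35 Ω
V = IR = 3.26 × 30.35 = 98.9 V

98.9 V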